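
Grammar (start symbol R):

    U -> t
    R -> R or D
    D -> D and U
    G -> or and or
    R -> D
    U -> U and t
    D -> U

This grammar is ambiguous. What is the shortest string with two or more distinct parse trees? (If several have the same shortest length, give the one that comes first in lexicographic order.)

t and t

length 1: no string has ≥2 trees
length 3: t and t has 2 parse trees

Two derivations of t and t:
  R ⇒ D ⇒ D and U ⇒ U and U ⇒ t and U ⇒ t and t
  R ⇒ D ⇒ U ⇒ U and t ⇒ t and t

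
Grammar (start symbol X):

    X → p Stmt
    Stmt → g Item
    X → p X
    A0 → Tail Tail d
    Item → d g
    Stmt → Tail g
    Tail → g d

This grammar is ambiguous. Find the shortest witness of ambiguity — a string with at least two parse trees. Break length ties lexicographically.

p g d g

length 4: p g d g has 2 parse trees

Two derivations of p g d g:
  X ⇒ p Stmt ⇒ p g Item ⇒ p g d g
  X ⇒ p Stmt ⇒ p Tail g ⇒ p g d g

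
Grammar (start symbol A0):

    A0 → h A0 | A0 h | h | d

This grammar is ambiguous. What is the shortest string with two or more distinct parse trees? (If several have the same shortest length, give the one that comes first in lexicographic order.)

h h

length 1: no string has ≥2 trees
length 2: h h has 2 parse trees

Two derivations of h h:
  A0 ⇒ h A0 ⇒ h h
  A0 ⇒ A0 h ⇒ h h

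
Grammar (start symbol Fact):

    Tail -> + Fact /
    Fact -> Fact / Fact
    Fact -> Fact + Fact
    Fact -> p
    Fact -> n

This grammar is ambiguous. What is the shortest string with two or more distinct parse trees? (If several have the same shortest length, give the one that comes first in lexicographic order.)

n + n + n

length 1: no string has ≥2 trees
length 3: no string has ≥2 trees
length 5: n + n + n has 2 parse trees

Two derivations of n + n + n:
  Fact ⇒ Fact + Fact ⇒ Fact + Fact + Fact ⇒ n + Fact + Fact ⇒ n + n + Fact ⇒ n + n + n
  Fact ⇒ Fact + Fact ⇒ n + Fact ⇒ n + Fact + Fact ⇒ n + n + Fact ⇒ n + n + n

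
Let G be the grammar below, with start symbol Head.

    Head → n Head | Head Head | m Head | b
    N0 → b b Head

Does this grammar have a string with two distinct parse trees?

Witness: b b b

Derivation 1: Head ⇒ Head Head ⇒ Head Head Head ⇒ b Head Head ⇒ b b Head ⇒ b b b
Derivation 2: Head ⇒ Head Head ⇒ b Head ⇒ b Head Head ⇒ b b Head ⇒ b b b

Two distinct leftmost derivations for the same string.

Ambiguous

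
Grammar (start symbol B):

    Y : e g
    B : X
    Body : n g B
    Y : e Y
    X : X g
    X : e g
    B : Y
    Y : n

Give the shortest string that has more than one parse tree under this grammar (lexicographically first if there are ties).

length 1: no string has ≥2 trees
length 2: e g has 2 parse trees

Two derivations of e g:
  B ⇒ X ⇒ e g
  B ⇒ Y ⇒ e g

e g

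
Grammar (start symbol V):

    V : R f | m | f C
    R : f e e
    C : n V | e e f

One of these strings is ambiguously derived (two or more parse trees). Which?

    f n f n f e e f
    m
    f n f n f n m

f n f n f e e f: 2 trees
m: 1 tree
f n f n f n m: 1 tree

f n f n f e e f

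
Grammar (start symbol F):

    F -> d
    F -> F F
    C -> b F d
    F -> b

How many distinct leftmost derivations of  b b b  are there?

Parse trees for b b b:
  [F [F b] [F [F b] [F b]]]
  [F [F [F b] [F b]] [F b]]

2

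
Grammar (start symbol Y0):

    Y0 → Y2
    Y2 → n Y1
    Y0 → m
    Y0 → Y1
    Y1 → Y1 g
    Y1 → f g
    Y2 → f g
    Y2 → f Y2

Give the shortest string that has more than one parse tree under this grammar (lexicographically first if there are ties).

f g

length 1: no string has ≥2 trees
length 2: f g has 2 parse trees

Two derivations of f g:
  Y0 ⇒ Y2 ⇒ f g
  Y0 ⇒ Y1 ⇒ f g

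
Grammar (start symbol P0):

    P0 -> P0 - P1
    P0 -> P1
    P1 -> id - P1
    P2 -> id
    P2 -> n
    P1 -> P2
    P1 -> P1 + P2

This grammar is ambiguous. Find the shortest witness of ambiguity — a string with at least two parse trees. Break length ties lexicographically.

length 1: no string has ≥2 trees
length 3: id - id has 2 parse trees

Two derivations of id - id:
  P0 ⇒ P0 - P1 ⇒ P1 - P1 ⇒ P2 - P1 ⇒ id - P1 ⇒ id - P2 ⇒ id - id
  P0 ⇒ P1 ⇒ id - P1 ⇒ id - P2 ⇒ id - id

id - id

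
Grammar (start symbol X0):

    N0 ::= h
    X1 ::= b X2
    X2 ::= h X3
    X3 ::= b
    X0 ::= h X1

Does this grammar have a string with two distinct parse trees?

(N0 is unreachable from X0, so its rules don't affect L(X0).) The reachable rules are right-linear with at most one rule per (nonterminal, next-terminal) pair. Each input token forces the next rule, so parsing is deterministic.

Unambiguous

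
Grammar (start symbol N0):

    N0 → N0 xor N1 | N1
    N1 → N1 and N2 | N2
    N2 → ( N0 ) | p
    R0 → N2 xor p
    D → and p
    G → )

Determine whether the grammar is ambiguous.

Only N0, N1, N2 are reachable from N0; ignoring the rest: N0 → N0 xor N1 | N1  ;  N1 → N1 and N2 | N2  — a left-associative chain with N2 at the bottom. Each string factors uniquely by precedence.

Unambiguous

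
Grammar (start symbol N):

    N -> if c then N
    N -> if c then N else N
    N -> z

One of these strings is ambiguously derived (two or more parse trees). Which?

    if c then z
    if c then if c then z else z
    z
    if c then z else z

if c then z: 1 tree
if c then if c then z else z: 2 trees
z: 1 tree
if c then z else z: 1 tree

if c then if c then z else z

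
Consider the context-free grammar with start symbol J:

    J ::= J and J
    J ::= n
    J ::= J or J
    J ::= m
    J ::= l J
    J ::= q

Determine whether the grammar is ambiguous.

Witness: l m and m

Derivation 1: J ⇒ J and J ⇒ l J and J ⇒ l m and J ⇒ l m and m
Derivation 2: J ⇒ l J ⇒ l J and J ⇒ l m and J ⇒ l m and m

Two distinct leftmost derivations for the same string.

Ambiguous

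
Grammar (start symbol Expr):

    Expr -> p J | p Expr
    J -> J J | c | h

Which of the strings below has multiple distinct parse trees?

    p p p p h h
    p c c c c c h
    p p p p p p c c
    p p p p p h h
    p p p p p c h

p c c c c c h

p p p p h h: 1 tree
p c c c c c h: 42 trees
p p p p p p c c: 1 tree
p p p p p h h: 1 tree
p p p p p c h: 1 tree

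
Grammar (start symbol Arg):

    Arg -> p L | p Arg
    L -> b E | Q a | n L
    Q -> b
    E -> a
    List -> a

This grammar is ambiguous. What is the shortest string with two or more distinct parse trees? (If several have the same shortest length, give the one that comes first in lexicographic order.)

length 3: p b a has 2 parse trees

Two derivations of p b a:
  Arg ⇒ p L ⇒ p b E ⇒ p b a
  Arg ⇒ p L ⇒ p Q a ⇒ p b a

p b a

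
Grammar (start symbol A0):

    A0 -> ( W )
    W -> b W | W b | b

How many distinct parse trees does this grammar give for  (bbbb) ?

8

Parse trees for (bbbb):
  [A0 ( [W b [W b [W b [W b]]]] )]
  [A0 ( [W b [W b [W [W b] b]]] )]
  [A0 ( [W b [W [W b [W b]] b]] )]
  [A0 ( [W b [W [W [W b] b] b]] )]
  [A0 ( [W [W b [W b [W b]]] b] )]
  [A0 ( [W [W b [W [W b] b]] b] )]
  [A0 ( [W [W [W b [W b]] b] b] )]
  [A0 ( [W [W [W [W b] b] b] b] )]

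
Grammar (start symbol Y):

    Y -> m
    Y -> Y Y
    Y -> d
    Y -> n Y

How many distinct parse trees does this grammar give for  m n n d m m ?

14

Parse trees for m n n d m m (showing first 6 of 14):
  [Y [Y m] [Y [Y n [Y n [Y d]]] [Y [Y m] [Y m]]]]
  [Y [Y m] [Y [Y [Y n [Y n [Y d]]] [Y m]] [Y m]]]
  [Y [Y m] [Y [Y n [Y [Y n [Y d]] [Y m]]] [Y m]]]
  [Y [Y m] [Y [Y n [Y n [Y [Y d] [Y m]]]] [Y m]]]
  [Y [Y m] [Y n [Y [Y n [Y d]] [Y [Y m] [Y m]]]]]
  [Y [Y m] [Y n [Y [Y [Y n [Y d]] [Y m]] [Y m]]]]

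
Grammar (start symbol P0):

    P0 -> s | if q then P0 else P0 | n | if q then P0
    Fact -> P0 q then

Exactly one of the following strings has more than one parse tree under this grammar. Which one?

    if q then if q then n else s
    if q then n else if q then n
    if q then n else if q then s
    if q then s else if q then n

if q then if q then n else s: 2 trees
if q then n else if q then n: 1 tree
if q then n else if q then s: 1 tree
if q then s else if q then n: 1 tree

if q then if q then n else s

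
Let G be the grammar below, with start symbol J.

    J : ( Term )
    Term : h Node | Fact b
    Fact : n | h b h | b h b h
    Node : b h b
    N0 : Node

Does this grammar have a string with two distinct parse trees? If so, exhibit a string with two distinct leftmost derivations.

Ambiguous

Witness: ( h b h b )

Derivation 1: J ⇒ ( Term ) ⇒ ( h Node ) ⇒ ( h b h b )
Derivation 2: J ⇒ ( Term ) ⇒ ( Fact b ) ⇒ ( h b h b )

Two distinct leftmost derivations for the same string.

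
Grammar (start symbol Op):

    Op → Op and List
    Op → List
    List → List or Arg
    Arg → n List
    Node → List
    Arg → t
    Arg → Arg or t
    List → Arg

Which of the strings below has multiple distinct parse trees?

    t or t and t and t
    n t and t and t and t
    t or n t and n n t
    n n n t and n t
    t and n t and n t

t or t and t and t: 2 trees
n t and t and t and t: 1 tree
t or n t and n n t: 1 tree
n n n t and n t: 1 tree
t and n t and n t: 1 tree

t or t and t and t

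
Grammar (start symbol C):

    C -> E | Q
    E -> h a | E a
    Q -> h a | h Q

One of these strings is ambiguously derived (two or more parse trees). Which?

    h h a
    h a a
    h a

h h a: 1 tree
h a a: 1 tree
h a: 2 trees

h a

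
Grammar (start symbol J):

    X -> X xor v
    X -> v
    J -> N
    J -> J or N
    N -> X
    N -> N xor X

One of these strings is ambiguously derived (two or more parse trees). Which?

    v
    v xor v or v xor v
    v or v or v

v: 1 tree
v xor v or v xor v: 4 trees
v or v or v: 1 tree

v xor v or v xor v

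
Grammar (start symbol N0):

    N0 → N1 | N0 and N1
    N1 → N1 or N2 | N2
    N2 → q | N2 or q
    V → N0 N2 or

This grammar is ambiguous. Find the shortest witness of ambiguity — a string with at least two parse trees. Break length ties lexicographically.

length 1: no string has ≥2 trees
length 3: q or q has 2 parse trees

Two derivations of q or q:
  N0 ⇒ N1 ⇒ N1 or N2 ⇒ N2 or N2 ⇒ q or N2 ⇒ q or q
  N0 ⇒ N1 ⇒ N2 ⇒ N2 or q ⇒ q or q

q or q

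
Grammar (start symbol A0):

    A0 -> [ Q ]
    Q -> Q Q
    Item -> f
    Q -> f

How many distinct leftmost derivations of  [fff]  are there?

Parse trees for [fff]:
  [A0 [ [Q [Q f] [Q [Q f] [Q f]]] ]]
  [A0 [ [Q [Q [Q f] [Q f]] [Q f]] ]]

2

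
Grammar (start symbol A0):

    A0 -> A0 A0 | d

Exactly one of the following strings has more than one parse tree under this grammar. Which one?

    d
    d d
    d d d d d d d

d d d d d d d

d: 1 tree
d d: 1 tree
d d d d d d d: 132 trees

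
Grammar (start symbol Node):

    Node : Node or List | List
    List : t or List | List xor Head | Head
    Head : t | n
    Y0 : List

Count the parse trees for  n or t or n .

Parse trees for n or t or n:
  [Node [Node [List [Head n]]] or [List t or [List [Head n]]]]
  [Node [Node [Node [List [Head n]]] or [List [Head t]]] or [List [Head n]]]

2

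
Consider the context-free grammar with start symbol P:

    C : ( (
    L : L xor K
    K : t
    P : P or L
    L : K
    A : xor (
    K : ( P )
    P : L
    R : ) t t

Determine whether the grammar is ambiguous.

Unambiguous

Only P, L, K are reachable from P; ignoring the rest: The grammar is stratified — P handles 'or' (left-recursive), L handles 'xor', K atoms. Each operator has a fixed associativity and precedence level, so every string has one parse.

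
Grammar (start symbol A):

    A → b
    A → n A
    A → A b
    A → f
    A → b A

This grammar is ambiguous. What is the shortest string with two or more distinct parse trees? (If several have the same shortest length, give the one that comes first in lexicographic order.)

b b

length 1: no string has ≥2 trees
length 2: b b has 2 parse trees

Two derivations of b b:
  A ⇒ A b ⇒ b b
  A ⇒ b A ⇒ b b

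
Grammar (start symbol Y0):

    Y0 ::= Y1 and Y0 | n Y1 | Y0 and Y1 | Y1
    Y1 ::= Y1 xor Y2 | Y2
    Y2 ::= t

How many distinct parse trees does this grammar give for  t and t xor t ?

Parse trees for t and t xor t:
  [Y0 [Y1 [Y2 t]] and [Y0 [Y1 [Y1 [Y2 t]] xor [Y2 t]]]]
  [Y0 [Y0 [Y1 [Y2 t]]] and [Y1 [Y1 [Y2 t]] xor [Y2 t]]]

2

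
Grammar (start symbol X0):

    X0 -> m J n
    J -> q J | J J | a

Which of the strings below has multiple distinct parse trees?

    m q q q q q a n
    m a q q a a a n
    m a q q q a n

m q q q q q a n: 1 tree
m a q q a a a n: 14 trees
m a q q q a n: 1 tree

m a q q a a a n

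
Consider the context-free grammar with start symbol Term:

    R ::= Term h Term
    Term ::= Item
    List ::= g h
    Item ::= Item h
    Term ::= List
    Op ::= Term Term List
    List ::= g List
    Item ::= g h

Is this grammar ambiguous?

Ambiguous

Witness: g h

Derivation 1: Term ⇒ Item ⇒ g h
Derivation 2: Term ⇒ List ⇒ g h

Two distinct leftmost derivations for the same string.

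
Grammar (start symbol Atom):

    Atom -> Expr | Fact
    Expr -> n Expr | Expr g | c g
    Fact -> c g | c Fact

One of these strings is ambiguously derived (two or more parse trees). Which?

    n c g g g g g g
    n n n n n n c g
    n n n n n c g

n c g g g g g g: 6 trees
n n n n n n c g: 1 tree
n n n n n c g: 1 tree

n c g g g g g g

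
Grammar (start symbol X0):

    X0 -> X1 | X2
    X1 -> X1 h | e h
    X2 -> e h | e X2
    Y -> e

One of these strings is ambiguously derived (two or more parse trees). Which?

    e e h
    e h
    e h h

e e h: 1 tree
e h: 2 trees
e h h: 1 tree

e h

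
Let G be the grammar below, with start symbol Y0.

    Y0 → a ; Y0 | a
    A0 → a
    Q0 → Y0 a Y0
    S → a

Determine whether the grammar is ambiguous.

Only Y0 is reachable from Y0; ignoring the rest: The reachable grammar is A → atom sep A | atom. Each atom is followed by either the separator (recurse) or end-of-string (stop) — no choice point.

Unambiguous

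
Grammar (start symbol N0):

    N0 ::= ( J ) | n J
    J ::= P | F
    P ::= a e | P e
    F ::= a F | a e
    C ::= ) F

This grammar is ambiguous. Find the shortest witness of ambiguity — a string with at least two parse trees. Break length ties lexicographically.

n a e

length 3: n a e has 2 parse trees

Two derivations of n a e:
  N0 ⇒ n J ⇒ n P ⇒ n a e
  N0 ⇒ n J ⇒ n F ⇒ n a e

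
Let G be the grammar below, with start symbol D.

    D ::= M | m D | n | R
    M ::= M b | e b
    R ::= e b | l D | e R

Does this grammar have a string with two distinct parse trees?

Ambiguous

Witness: e b

Derivation 1: D ⇒ M ⇒ e b
Derivation 2: D ⇒ R ⇒ e b

Two distinct leftmost derivations for the same string.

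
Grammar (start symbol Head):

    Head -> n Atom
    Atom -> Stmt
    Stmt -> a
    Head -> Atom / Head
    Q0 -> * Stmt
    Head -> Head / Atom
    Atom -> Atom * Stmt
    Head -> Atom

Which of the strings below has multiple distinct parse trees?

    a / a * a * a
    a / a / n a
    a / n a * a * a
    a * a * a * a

a / a * a * a

a / a * a * a: 2 trees
a / a / n a: 1 tree
a / n a * a * a: 1 tree
a * a * a * a: 1 tree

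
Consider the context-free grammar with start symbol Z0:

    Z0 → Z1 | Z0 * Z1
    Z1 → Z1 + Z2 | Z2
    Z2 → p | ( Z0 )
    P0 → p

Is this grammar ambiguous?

Unambiguous

(P0 is unreachable from Z0, so its rules don't affect L(Z0).) This is a standard precedence ladder (Z0 over Z1 over Z2), with each level left-recursive on its own operator ('*' at Z0, '+' at Z1). That structure is LR(1), hence unambiguous.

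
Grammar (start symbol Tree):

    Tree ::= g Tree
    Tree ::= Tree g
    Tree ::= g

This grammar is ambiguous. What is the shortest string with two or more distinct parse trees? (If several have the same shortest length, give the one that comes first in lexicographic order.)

length 1: no string has ≥2 trees
length 2: g g has 2 parse trees

Two derivations of g g:
  Tree ⇒ g Tree ⇒ g g
  Tree ⇒ Tree g ⇒ g g

g g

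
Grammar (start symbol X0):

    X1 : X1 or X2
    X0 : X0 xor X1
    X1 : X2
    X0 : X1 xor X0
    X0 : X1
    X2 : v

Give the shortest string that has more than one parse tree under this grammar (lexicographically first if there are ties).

length 1: no string has ≥2 trees
length 3: v xor v has 2 parse trees

Two derivations of v xor v:
  X0 ⇒ X0 xor X1 ⇒ X1 xor X1 ⇒ X2 xor X1 ⇒ v xor X1 ⇒ v xor X2 ⇒ v xor v
  X0 ⇒ X1 xor X0 ⇒ X2 xor X0 ⇒ v xor X0 ⇒ v xor X1 ⇒ v xor X2 ⇒ v xor v

v xor v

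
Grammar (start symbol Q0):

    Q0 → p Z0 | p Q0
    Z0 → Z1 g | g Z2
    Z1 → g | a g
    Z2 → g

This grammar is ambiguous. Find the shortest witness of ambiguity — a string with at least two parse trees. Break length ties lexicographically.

length 3: p g g has 2 parse trees

Two derivations of p g g:
  Q0 ⇒ p Z0 ⇒ p Z1 g ⇒ p g g
  Q0 ⇒ p Z0 ⇒ p g Z2 ⇒ p g g

p g g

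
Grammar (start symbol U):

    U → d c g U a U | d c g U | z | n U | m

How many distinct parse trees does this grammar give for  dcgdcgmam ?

2

Parse trees for dcgdcgmam:
  [U d c g [U d c g [U m]] a [U m]]
  [U d c g [U d c g [U m] a [U m]]]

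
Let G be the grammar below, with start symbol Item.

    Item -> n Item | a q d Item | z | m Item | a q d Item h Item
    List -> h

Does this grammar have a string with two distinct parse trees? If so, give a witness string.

Witness: a q d a q d z h z

Derivation 1: Item ⇒ a q d Item ⇒ a q d a q d Item h Item ⇒ a q d a q d z h Item ⇒ a q d a q d z h z
Derivation 2: Item ⇒ a q d Item h Item ⇒ a q d a q d Item h Item ⇒ a q d a q d z h Item ⇒ a q d a q d z h z

Two distinct leftmost derivations for the same string.

Ambiguous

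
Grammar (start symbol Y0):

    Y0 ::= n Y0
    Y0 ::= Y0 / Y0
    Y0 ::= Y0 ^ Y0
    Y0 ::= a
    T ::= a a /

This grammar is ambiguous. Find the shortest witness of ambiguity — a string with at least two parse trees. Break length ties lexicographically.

n a / a

length 1: no string has ≥2 trees
length 2: no string has ≥2 trees
length 3: no string has ≥2 trees
length 4: n a / a has 2 parse trees

Two derivations of n a / a:
  Y0 ⇒ n Y0 ⇒ n Y0 / Y0 ⇒ n a / Y0 ⇒ n a / a
  Y0 ⇒ Y0 / Y0 ⇒ n Y0 / Y0 ⇒ n a / Y0 ⇒ n a / a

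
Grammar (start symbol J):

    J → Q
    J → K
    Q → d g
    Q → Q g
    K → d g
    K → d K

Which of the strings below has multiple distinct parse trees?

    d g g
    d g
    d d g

d g g: 1 tree
d g: 2 trees
d d g: 1 tree

d g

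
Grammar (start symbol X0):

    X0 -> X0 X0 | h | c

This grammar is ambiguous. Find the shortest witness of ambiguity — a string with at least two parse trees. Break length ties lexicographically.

c c c

length 1: no string has ≥2 trees
length 2: no string has ≥2 trees
length 3: c c c has 2 parse trees

Two derivations of c c c:
  X0 ⇒ X0 X0 ⇒ X0 X0 X0 ⇒ c X0 X0 ⇒ c c X0 ⇒ c c c
  X0 ⇒ X0 X0 ⇒ c X0 ⇒ c X0 X0 ⇒ c c X0 ⇒ c c c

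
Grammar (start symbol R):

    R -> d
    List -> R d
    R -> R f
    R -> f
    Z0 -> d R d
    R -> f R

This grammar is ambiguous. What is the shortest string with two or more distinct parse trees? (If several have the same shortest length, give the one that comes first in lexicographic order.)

f f

length 1: no string has ≥2 trees
length 2: f f has 2 parse trees

Two derivations of f f:
  R ⇒ R f ⇒ f f
  R ⇒ f R ⇒ f f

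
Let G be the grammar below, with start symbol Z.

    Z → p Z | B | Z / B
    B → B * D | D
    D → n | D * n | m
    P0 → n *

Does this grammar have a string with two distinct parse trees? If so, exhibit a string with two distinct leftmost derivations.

Ambiguous

Witness: m * n

Derivation 1: Z ⇒ B ⇒ B * D ⇒ D * D ⇒ m * D ⇒ m * n
Derivation 2: Z ⇒ B ⇒ D ⇒ D * n ⇒ m * n

Two distinct leftmost derivations for the same string.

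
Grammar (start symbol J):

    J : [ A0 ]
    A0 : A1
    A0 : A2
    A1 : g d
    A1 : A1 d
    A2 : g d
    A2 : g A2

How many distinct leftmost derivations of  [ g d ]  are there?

Parse trees for [ g d ]:
  [J [ [A0 [A1 g d]] ]]
  [J [ [A0 [A2 g d]] ]]

2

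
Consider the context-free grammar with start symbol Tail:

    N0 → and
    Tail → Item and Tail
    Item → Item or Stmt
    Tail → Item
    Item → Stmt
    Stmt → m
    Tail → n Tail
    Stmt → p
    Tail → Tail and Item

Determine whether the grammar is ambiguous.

Ambiguous

Witness: m and m

Derivation 1: Tail ⇒ Item and Tail ⇒ Stmt and Tail ⇒ m and Tail ⇒ m and Item ⇒ m and Stmt ⇒ m and m
Derivation 2: Tail ⇒ Tail and Item ⇒ Item and Item ⇒ Stmt and Item ⇒ m and Item ⇒ m and Stmt ⇒ m and m

Two distinct leftmost derivations for the same string.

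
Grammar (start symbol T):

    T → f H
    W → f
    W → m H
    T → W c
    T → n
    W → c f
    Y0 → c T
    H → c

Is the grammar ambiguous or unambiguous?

Ambiguous

Witness: f c

Derivation 1: T ⇒ f H ⇒ f c
Derivation 2: T ⇒ W c ⇒ f c

Two distinct leftmost derivations for the same string.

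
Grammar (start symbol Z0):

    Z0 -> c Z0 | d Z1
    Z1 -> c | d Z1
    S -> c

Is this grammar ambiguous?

(S is unreachable from Z0, so its rules don't affect L(Z0).) The reachable rules are right-linear with at most one rule per (nonterminal, next-terminal) pair. Each input token forces the next rule, so parsing is deterministic.

Unambiguous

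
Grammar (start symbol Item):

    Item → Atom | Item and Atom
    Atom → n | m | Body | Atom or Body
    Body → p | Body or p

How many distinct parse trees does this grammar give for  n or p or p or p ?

Parse trees for n or p or p or p:
  [Item [Atom [Atom n] or [Body [Body [Body p] or p] or p]]]
  [Item [Atom [Atom [Atom n] or [Body p]] or [Body [Body p] or p]]]
  [Item [Atom [Atom [Atom n] or [Body [Body p] or p]] or [Body p]]]
  [Item [Atom [Atom [Atom [Atom n] or [Body p]] or [Body p]] or [Body p]]]

4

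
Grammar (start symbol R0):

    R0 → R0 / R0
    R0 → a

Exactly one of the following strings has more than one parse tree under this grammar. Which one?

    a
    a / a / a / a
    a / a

a / a / a / a

a: 1 tree
a / a / a / a: 5 trees
a / a: 1 tree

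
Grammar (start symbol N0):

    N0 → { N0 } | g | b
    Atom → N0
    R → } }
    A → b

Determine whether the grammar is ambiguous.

(Atom, R, A are unreachable from N0, so their rules don't affect L(N0).) Each string is a nest of matched brackets around a single atom. An opening bracket forces the recursive rule; an atom forces the base rule.

Unambiguous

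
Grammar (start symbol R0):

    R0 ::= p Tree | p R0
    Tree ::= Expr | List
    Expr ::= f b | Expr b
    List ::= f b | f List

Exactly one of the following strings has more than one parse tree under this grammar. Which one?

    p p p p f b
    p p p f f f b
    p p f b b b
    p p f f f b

p p p p f b: 2 trees
p p p f f f b: 1 tree
p p f b b b: 1 tree
p p f f f b: 1 tree

p p p p f b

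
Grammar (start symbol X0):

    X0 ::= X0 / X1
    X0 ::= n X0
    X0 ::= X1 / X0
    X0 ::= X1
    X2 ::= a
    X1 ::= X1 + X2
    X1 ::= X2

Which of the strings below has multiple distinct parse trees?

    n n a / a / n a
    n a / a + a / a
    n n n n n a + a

n n a / a / n a: 1 tree
n a / a + a / a: 7 trees
n n n n n a + a: 1 tree

n a / a + a / a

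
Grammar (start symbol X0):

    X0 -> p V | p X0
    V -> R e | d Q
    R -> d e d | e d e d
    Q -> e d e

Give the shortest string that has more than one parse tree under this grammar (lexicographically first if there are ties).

length 5: p d e d e has 2 parse trees

Two derivations of p d e d e:
  X0 ⇒ p V ⇒ p R e ⇒ p d e d e
  X0 ⇒ p V ⇒ p d Q ⇒ p d e d e

p d e d e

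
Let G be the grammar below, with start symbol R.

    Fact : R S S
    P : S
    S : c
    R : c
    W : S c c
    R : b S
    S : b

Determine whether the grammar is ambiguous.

(W, Fact, P are unreachable from R, so their rules don't affect L(R).) Each reachable nonterminal has at most one production per leading terminal, and all productions are right-linear; the derivation is determined token-by-token.

Unambiguous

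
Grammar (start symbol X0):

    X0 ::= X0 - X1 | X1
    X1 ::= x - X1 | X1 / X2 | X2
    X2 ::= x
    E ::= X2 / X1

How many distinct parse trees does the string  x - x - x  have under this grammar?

Parse trees for x - x - x:
  [X0 [X0 [X1 [X2 x]]] - [X1 x - [X1 [X2 x]]]]
  [X0 [X0 [X0 [X1 [X2 x]]] - [X1 [X2 x]]] - [X1 [X2 x]]]
  [X0 [X0 [X1 x - [X1 [X2 x]]]] - [X1 [X2 x]]]
  [X0 [X1 x - [X1 x - [X1 [X2 x]]]]]

4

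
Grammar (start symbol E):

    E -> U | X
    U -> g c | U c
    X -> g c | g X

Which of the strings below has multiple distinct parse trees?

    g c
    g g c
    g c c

g c: 2 trees
g g c: 1 tree
g c c: 1 tree

g c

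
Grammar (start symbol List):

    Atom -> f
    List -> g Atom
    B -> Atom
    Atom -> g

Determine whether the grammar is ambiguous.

Unambiguous

(B is unreachable from List, so its rules don't affect L(List).) The reachable rules are right-linear with at most one rule per (nonterminal, next-terminal) pair. Each input token forces the next rule, so parsing is deterministic.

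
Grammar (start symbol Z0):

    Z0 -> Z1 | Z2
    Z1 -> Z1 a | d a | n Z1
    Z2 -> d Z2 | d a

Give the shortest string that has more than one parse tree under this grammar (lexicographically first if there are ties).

length 2: d a has 2 parse trees

Two derivations of d a:
  Z0 ⇒ Z1 ⇒ d a
  Z0 ⇒ Z2 ⇒ d a

d a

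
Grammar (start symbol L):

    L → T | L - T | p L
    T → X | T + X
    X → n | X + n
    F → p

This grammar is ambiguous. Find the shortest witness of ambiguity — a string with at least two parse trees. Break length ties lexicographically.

n + n

length 1: no string has ≥2 trees
length 2: no string has ≥2 trees
length 3: n + n has 2 parse trees

Two derivations of n + n:
  L ⇒ T ⇒ X ⇒ X + n ⇒ n + n
  L ⇒ T ⇒ T + X ⇒ X + X ⇒ n + X ⇒ n + n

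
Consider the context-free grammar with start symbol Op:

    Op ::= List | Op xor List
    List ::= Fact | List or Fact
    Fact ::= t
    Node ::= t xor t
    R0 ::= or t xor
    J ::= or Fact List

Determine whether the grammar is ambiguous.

Only Op, List, Fact are reachable from Op; ignoring the rest: Op → Op xor List | List  ;  List → List or Fact | Fact  — a left-associative chain with Fact at the bottom. Each string factors uniquely by precedence.

Unambiguous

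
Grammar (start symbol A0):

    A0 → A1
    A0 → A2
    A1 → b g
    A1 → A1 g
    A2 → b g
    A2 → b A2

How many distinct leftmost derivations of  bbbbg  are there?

Parse trees for bbbbg:
  [A0 [A2 b [A2 b [A2 b [A2 b g]]]]]

1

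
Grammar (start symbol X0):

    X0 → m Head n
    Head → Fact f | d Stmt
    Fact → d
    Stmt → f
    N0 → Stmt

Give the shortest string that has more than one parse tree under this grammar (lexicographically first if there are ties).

m d f n

length 4: m d f n has 2 parse trees

Two derivations of m d f n:
  X0 ⇒ m Head n ⇒ m Fact f n ⇒ m d f n
  X0 ⇒ m Head n ⇒ m d Stmt n ⇒ m d f n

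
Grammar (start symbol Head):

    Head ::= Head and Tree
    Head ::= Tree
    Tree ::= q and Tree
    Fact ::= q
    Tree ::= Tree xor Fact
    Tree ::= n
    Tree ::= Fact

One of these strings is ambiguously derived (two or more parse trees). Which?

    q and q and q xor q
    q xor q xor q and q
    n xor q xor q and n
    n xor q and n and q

q and q and q xor q: 7 trees
q xor q xor q and q: 1 tree
n xor q xor q and n: 1 tree
n xor q and n and q: 1 tree

q and q and q xor q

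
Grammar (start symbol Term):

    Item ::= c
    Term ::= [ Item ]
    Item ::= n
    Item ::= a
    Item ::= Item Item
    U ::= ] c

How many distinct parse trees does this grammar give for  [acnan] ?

Parse trees for [acnan] (showing first 6 of 14):
  [Term [ [Item [Item a] [Item [Item c] [Item [Item n] [Item [Item a] [Item n]]]]] ]]
  [Term [ [Item [Item a] [Item [Item c] [Item [Item [Item n] [Item a]] [Item n]]]] ]]
  [Term [ [Item [Item a] [Item [Item [Item c] [Item n]] [Item [Item a] [Item n]]]] ]]
  [Term [ [Item [Item a] [Item [Item [Item c] [Item [Item n] [Item a]]] [Item n]]] ]]
  [Term [ [Item [Item a] [Item [Item [Item [Item c] [Item n]] [Item a]] [Item n]]] ]]
  [Term [ [Item [Item [Item a] [Item c]] [Item [Item n] [Item [Item a] [Item n]]]] ]]

14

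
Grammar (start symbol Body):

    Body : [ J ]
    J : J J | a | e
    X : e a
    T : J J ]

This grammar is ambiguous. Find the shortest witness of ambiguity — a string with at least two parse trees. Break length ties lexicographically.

[ a a a ]

length 3: no string has ≥2 trees
length 4: no string has ≥2 trees
length 5: [ a a a ] has 2 parse trees

Two derivations of [ a a a ]:
  Body ⇒ [ J ] ⇒ [ J J ] ⇒ [ J J J ] ⇒ [ a J J ] ⇒ [ a a J ] ⇒ [ a a a ]
  Body ⇒ [ J ] ⇒ [ J J ] ⇒ [ a J ] ⇒ [ a J J ] ⇒ [ a a J ] ⇒ [ a a a ]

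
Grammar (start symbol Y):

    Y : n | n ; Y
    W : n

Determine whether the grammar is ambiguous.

Only Y is reachable from Y; ignoring the rest: The reachable grammar is A → atom sep A | atom. Each atom is followed by either the separator (recurse) or end-of-string (stop) — no choice point.

Unambiguous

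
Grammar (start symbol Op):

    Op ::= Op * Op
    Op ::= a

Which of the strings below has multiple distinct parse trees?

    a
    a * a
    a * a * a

a * a * a

a: 1 tree
a * a: 1 tree
a * a * a: 2 trees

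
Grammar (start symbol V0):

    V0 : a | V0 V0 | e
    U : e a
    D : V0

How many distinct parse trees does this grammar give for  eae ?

Parse trees for eae:
  [V0 [V0 e] [V0 [V0 a] [V0 e]]]
  [V0 [V0 [V0 e] [V0 a]] [V0 e]]

2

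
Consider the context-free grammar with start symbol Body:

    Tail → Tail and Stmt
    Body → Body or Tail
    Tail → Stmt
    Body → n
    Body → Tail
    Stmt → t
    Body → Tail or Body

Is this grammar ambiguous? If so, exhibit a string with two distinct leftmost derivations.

Witness: t or t

Derivation 1: Body ⇒ Body or Tail ⇒ Tail or Tail ⇒ Stmt or Tail ⇒ t or Tail ⇒ t or Stmt ⇒ t or t
Derivation 2: Body ⇒ Tail or Body ⇒ Stmt or Body ⇒ t or Body ⇒ t or Tail ⇒ t or Stmt ⇒ t or t

Two distinct leftmost derivations for the same string.

Ambiguous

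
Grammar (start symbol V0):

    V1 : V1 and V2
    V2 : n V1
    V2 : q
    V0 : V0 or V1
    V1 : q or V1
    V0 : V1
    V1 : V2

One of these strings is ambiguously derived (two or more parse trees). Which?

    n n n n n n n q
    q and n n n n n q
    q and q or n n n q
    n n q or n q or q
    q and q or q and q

n n q or n q or q

n n n n n n n q: 1 tree
q and n n n n n q: 1 tree
q and q or n n n q: 1 tree
n n q or n q or q: 4 trees
q and q or q and q: 1 tree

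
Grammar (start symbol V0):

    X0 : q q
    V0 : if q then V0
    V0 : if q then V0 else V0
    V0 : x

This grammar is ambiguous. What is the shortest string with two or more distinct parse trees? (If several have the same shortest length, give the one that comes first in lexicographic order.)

if q then if q then x else x

length 1: no string has ≥2 trees
length 4: no string has ≥2 trees
length 6: no string has ≥2 trees
length 7: no string has ≥2 trees
length 9: if q then if q then x else x has 2 parse trees

Two derivations of if q then if q then x else x:
  V0 ⇒ if q then V0 ⇒ if q then if q then V0 else V0 ⇒ if q then if q then x else V0 ⇒ if q then if q then x else x
  V0 ⇒ if q then V0 else V0 ⇒ if q then if q then V0 else V0 ⇒ if q then if q then x else V0 ⇒ if q then if q then x else x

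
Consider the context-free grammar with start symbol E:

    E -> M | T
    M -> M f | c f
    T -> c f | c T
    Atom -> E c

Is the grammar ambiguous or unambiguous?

Witness: c f

Derivation 1: E ⇒ M ⇒ c f
Derivation 2: E ⇒ T ⇒ c f

Two distinct leftmost derivations for the same string.

Ambiguous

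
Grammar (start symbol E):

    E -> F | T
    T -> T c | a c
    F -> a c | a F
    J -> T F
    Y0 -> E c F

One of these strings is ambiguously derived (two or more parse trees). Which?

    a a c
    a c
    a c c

a a c: 1 tree
a c: 2 trees
a c c: 1 tree

a c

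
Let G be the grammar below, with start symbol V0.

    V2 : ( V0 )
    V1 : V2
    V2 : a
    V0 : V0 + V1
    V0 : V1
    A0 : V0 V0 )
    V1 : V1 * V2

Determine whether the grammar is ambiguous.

Unambiguous

Only V0, V1, V2 are reachable from V0; ignoring the rest: This is a standard precedence ladder (V0 over V1 over V2), with each level left-recursive on its own operator ('+' at V0, '*' at V1). That structure is LR(1), hence unambiguous.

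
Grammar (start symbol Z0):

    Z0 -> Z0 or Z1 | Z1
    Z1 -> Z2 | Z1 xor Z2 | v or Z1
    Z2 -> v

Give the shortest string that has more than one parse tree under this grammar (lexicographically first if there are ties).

v or v

length 1: no string has ≥2 trees
length 3: v or v has 2 parse trees

Two derivations of v or v:
  Z0 ⇒ Z0 or Z1 ⇒ Z1 or Z1 ⇒ Z2 or Z1 ⇒ v or Z1 ⇒ v or Z2 ⇒ v or v
  Z0 ⇒ Z1 ⇒ v or Z1 ⇒ v or Z2 ⇒ v or v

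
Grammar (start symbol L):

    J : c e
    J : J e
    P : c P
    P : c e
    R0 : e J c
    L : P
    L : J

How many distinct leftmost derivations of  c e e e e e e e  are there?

1

Parse trees for c e e e e e e e:
  [L [J [J [J [J [J [J [J c e] e] e] e] e] e] e]]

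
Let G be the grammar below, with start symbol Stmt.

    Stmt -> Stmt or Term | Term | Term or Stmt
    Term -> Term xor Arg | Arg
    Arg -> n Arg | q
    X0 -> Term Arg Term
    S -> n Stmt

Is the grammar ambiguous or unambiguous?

Witness: q or q

Derivation 1: Stmt ⇒ Stmt or Term ⇒ Term or Term ⇒ Arg or Term ⇒ q or Term ⇒ q or Arg ⇒ q or q
Derivation 2: Stmt ⇒ Term or Stmt ⇒ Arg or Stmt ⇒ q or Stmt ⇒ q or Term ⇒ q or Arg ⇒ q or q

Two distinct leftmost derivations for the same string.

Ambiguous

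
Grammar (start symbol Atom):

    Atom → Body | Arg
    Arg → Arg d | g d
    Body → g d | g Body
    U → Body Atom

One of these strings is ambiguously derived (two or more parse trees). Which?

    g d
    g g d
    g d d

g d: 2 trees
g g d: 1 tree
g d d: 1 tree

g d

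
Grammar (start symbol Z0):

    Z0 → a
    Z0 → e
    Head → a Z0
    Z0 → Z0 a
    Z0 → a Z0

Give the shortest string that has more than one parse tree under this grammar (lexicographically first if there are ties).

length 1: no string has ≥2 trees
length 2: a a has 2 parse trees

Two derivations of a a:
  Z0 ⇒ Z0 a ⇒ a a
  Z0 ⇒ a Z0 ⇒ a a

a a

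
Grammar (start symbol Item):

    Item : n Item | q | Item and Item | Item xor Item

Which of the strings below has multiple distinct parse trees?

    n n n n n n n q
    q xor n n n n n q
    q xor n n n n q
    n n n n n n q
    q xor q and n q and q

q xor q and n q and q

n n n n n n n q: 1 tree
q xor n n n n n q: 1 tree
q xor n n n n q: 1 tree
n n n n n n q: 1 tree
q xor q and n q and q: 7 trees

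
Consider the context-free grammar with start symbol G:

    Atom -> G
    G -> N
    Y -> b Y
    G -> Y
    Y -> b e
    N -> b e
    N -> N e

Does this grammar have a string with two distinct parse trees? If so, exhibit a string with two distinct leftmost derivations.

Ambiguous

Witness: b e

Derivation 1: G ⇒ N ⇒ b e
Derivation 2: G ⇒ Y ⇒ b e

Two distinct leftmost derivations for the same string.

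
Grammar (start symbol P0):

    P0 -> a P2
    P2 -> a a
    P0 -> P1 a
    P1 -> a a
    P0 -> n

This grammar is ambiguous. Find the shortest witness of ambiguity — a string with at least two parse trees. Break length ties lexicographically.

length 1: no string has ≥2 trees
length 3: a a a has 2 parse trees

Two derivations of a a a:
  P0 ⇒ a P2 ⇒ a a a
  P0 ⇒ P1 a ⇒ a a a

a a a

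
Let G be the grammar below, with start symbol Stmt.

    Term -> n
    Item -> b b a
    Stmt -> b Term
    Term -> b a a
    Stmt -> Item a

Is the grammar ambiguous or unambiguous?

Witness: b b a a

Derivation 1: Stmt ⇒ b Term ⇒ b b a a
Derivation 2: Stmt ⇒ Item a ⇒ b b a a

Two distinct leftmost derivations for the same string.

Ambiguous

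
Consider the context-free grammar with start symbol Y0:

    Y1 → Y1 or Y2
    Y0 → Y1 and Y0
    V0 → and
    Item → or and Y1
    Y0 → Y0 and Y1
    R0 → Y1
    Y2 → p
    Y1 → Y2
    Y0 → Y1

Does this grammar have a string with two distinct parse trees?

Ambiguous

Witness: p and p

Derivation 1: Y0 ⇒ Y1 and Y0 ⇒ Y2 and Y0 ⇒ p and Y0 ⇒ p and Y1 ⇒ p and Y2 ⇒ p and p
Derivation 2: Y0 ⇒ Y0 and Y1 ⇒ Y1 and Y1 ⇒ Y2 and Y1 ⇒ p and Y1 ⇒ p and Y2 ⇒ p and p

Two distinct leftmost derivations for the same string.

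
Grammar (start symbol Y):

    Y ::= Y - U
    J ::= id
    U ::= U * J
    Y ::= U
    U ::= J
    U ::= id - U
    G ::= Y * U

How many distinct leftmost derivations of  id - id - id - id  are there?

Parse trees for id - id - id - id:
  [Y [Y [U [J id]]] - [U id - [U id - [U [J id]]]]]
  [Y [Y [Y [U [J id]]] - [U [J id]]] - [U id - [U [J id]]]]
  [Y [Y [U id - [U [J id]]]] - [U id - [U [J id]]]]
  [Y [Y [Y [U [J id]]] - [U id - [U [J id]]]] - [U [J id]]]
  [Y [Y [Y [Y [U [J id]]] - [U [J id]]] - [U [J id]]] - [U [J id]]]
  [Y [Y [Y [U id - [U [J id]]]] - [U [J id]]] - [U [J id]]]
  [Y [Y [U id - [U id - [U [J id]]]]] - [U [J id]]]
  [Y [U id - [U id - [U id - [U [J id]]]]]]

8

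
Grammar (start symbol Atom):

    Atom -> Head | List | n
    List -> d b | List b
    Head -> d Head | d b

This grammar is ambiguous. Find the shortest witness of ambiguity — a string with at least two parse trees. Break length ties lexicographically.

d b

length 1: no string has ≥2 trees
length 2: d b has 2 parse trees

Two derivations of d b:
  Atom ⇒ Head ⇒ d b
  Atom ⇒ List ⇒ d b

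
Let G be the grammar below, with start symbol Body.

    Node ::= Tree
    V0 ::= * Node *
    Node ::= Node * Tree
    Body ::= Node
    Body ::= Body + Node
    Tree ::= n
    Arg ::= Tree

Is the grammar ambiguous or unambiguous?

Unambiguous

Only Body, Node, Tree are reachable from Body; ignoring the rest: Body → Body + Node | Node  ;  Node → Node * Tree | Tree  — a left-associative chain with Tree at the bottom. Each string factors uniquely by precedence.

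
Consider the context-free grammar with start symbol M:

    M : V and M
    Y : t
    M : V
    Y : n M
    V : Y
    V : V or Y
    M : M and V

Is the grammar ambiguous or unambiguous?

Ambiguous

Witness: t and t

Derivation 1: M ⇒ V and M ⇒ Y and M ⇒ t and M ⇒ t and V ⇒ t and Y ⇒ t and t
Derivation 2: M ⇒ M and V ⇒ V and V ⇒ Y and V ⇒ t and V ⇒ t and Y ⇒ t and t

Two distinct leftmost derivations for the same string.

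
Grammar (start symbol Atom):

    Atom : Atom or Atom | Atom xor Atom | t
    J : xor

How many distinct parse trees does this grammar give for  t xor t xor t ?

Parse trees for t xor t xor t:
  [Atom [Atom t] xor [Atom [Atom t] xor [Atom t]]]
  [Atom [Atom [Atom t] xor [Atom t]] xor [Atom t]]

2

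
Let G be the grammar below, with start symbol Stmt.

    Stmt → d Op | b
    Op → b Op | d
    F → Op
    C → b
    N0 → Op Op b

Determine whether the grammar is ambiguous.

(F, C, N0 are unreachable from Stmt, so their rules don't affect L(Stmt).) Each reachable nonterminal has at most one production per leading terminal, and all productions are right-linear; the derivation is determined token-by-token.

Unambiguous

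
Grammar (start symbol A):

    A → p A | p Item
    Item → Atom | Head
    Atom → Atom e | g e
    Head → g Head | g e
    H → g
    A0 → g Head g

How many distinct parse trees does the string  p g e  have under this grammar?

2

Parse trees for p g e:
  [A p [Item [Atom g e]]]
  [A p [Item [Head g e]]]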